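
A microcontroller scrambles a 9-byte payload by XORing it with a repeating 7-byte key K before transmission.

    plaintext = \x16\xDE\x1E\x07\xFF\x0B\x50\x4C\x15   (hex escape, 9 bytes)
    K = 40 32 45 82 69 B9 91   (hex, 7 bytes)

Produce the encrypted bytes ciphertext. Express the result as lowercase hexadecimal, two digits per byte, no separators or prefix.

56ec5b8596b2c10c27

The 7-byte key repeats, so the effective keystream is 40 32 45 82 69 b9 91 40 32.
byte 0: 16 ^ 40 = 56
byte 1: de ^ 32 = ec
byte 2: 1e ^ 45 = 5b
byte 3: 07 ^ 82 = 85
byte 4: ff ^ 69 = 96
byte 5: 0b ^ b9 = b2
byte 6: 50 ^ 91 = c1
byte 7: 4c ^ 40 = 0c
byte 8: 15 ^ 32 = 27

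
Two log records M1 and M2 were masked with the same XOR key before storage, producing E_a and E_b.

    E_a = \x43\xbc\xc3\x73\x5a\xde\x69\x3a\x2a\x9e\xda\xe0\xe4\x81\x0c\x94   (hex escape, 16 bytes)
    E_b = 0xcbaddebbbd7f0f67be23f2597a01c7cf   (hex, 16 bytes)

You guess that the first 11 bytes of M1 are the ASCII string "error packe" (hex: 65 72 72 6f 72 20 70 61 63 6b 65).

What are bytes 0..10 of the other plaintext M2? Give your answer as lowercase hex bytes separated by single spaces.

First, E_a ⊕ E_b = (M1 ⊕ K) ⊕ (M2 ⊕ K) = M1 ⊕ M2, so the key drops out. Then M2 = (M1 ⊕ M2) ⊕ M1 over the first 11 bytes.
byte 0: (43 ^ cb) ^ 65 = 88 ^ 65 = ed
byte 1: (bc ^ ad) ^ 72 = 11 ^ 72 = 63
byte 2: (c3 ^ de) ^ 72 = 1d ^ 72 = 6f
byte 3: (73 ^ bb) ^ 6f = c8 ^ 6f = a7
byte 4: (5a ^ bd) ^ 72 = e7 ^ 72 = 95
byte 5: (de ^ 7f) ^ 20 = a1 ^ 20 = 81
byte 6: (69 ^ 0f) ^ 70 = 66 ^ 70 = 16
byte 7: (3a ^ 67) ^ 61 = 5d ^ 61 = 3c
byte 8: (2a ^ be) ^ 63 = 94 ^ 63 = f7
byte 9: (9e ^ 23) ^ 6b = bd ^ 6b = d6
byte 10: (da ^ f2) ^ 65 = 28 ^ 65 = 4d

ed 63 6f a7 95 81 16 3c f7 d6 4d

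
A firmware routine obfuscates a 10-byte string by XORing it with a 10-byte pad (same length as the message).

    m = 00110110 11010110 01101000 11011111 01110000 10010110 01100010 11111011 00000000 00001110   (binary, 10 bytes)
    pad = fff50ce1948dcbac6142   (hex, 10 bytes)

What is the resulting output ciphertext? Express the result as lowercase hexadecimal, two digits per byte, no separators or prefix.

XOR is its own inverse, so applying the key byte-wise gives the result directly.
00110110 XOR 11111111 = 11001001
11010110 XOR 11110101 = 00100011
01101000 XOR 00001100 = 01100100
11011111 XOR 11100001 = 00111110
01110000 XOR 10010100 = 11100100
10010110 XOR 10001101 = 00011011
01100010 XOR 11001011 = 10101001
11111011 XOR 10101100 = 01010111
00000000 XOR 01100001 = 01100001
00001110 XOR 01000010 = 01001100

c923643ee41ba957614c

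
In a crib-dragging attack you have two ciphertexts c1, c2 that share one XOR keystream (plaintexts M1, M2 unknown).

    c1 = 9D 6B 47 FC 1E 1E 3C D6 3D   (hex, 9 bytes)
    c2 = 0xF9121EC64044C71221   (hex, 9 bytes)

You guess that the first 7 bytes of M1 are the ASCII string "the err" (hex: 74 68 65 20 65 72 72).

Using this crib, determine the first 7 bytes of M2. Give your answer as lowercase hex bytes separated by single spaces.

First, c1 ⊕ c2 = (M1 ⊕ K) ⊕ (M2 ⊕ K) = M1 ⊕ M2, so the key drops out. Then M2 = (M1 ⊕ M2) ⊕ M1 over the first 7 bytes.
byte 0: (9d xor f9) xor 74 = 64 xor 74 = 10
byte 1: (6b xor 12) xor 68 = 79 xor 68 = 11
byte 2: (47 xor 1e) xor 65 = 59 xor 65 = 3c
byte 3: (fc xor c6) xor 20 = 3a xor 20 = 1a
byte 4: (1e xor 40) xor 65 = 5e xor 65 = 3b
byte 5: (1e xor 44) xor 72 = 5a xor 72 = 28
byte 6: (3c xor c7) xor 72 = fb xor 72 = 89

10 11 3c 1a 3b 28 89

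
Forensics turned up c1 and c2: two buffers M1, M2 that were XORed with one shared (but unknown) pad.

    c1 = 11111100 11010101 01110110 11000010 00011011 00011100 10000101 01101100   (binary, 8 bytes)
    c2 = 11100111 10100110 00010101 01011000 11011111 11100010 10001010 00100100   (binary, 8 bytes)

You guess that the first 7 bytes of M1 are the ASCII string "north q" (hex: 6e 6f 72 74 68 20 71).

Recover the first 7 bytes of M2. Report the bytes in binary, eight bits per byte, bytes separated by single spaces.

01110101 00011100 00010001 11101110 10101100 11011110 01111110

First, c1 ⊕ c2 = (M1 ⊕ K) ⊕ (M2 ⊕ K) = M1 ⊕ M2, so the key drops out. Then M2 = (M1 ⊕ M2) ⊕ M1 over the first 7 bytes.
byte 0: (fc ⊕ e7) ⊕ 6e = 1b ⊕ 6e = 75
byte 1: (d5 ⊕ a6) ⊕ 6f = 73 ⊕ 6f = 1c
byte 2: (76 ⊕ 15) ⊕ 72 = 63 ⊕ 72 = 11
byte 3: (c2 ⊕ 58) ⊕ 74 = 9a ⊕ 74 = ee
byte 4: (1b ⊕ df) ⊕ 68 = c4 ⊕ 68 = ac
byte 5: (1c ⊕ e2) ⊕ 20 = fe ⊕ 20 = de
byte 6: (85 ⊕ 8a) ⊕ 71 = 0f ⊕ 71 = 7e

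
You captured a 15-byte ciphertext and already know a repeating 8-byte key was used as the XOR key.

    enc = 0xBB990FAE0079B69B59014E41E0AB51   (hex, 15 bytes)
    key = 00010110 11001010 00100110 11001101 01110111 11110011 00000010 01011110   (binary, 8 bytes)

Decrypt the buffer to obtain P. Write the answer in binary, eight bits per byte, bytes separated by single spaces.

The 8-byte key repeats, so the effective keystream is 16 ca 26 cd 77 f3 02 5e 16 ca 26 cd 77 f3 02.
byte 0: bb ⊕ 16 = ad
byte 1: 99 ⊕ ca = 53
byte 2: 0f ⊕ 26 = 29
byte 3: ae ⊕ cd = 63
byte 4: 00 ⊕ 77 = 77
byte 5: 79 ⊕ f3 = 8a
byte 6: b6 ⊕ 02 = b4
byte 7: 9b ⊕ 5e = c5
byte 8: 59 ⊕ 16 = 4f
byte 9: 01 ⊕ ca = cb
byte 10: 4e ⊕ 26 = 68
byte 11: 41 ⊕ cd = 8c
byte 12: e0 ⊕ 77 = 97
byte 13: ab ⊕ f3 = 58
byte 14: 51 ⊕ 02 = 53

10101101 01010011 00101001 01100011 01110111 10001010 10110100 11000101 01001111 11001011 01101000 10001100 10010111 01011000 01010011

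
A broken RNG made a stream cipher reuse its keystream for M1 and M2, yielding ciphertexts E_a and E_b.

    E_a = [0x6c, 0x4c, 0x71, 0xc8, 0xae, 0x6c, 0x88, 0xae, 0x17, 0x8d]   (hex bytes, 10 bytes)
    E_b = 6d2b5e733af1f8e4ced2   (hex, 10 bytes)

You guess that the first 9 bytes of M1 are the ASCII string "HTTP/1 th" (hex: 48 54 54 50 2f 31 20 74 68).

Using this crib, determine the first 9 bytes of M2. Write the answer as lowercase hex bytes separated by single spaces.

First, E_a ⊕ E_b = (M1 ⊕ K) ⊕ (M2 ⊕ K) = M1 ⊕ M2, so the key drops out. Then M2 = (M1 ⊕ M2) ⊕ M1 over the first 9 bytes.
byte 0: (6c XOR 6d) XOR 48 = 01 XOR 48 = 49
byte 1: (4c XOR 2b) XOR 54 = 67 XOR 54 = 33
byte 2: (71 XOR 5e) XOR 54 = 2f XOR 54 = 7b
byte 3: (c8 XOR 73) XOR 50 = bb XOR 50 = eb
byte 4: (ae XOR 3a) XOR 2f = 94 XOR 2f = bb
byte 5: (6c XOR f1) XOR 31 = 9d XOR 31 = ac
byte 6: (88 XOR f8) XOR 20 = 70 XOR 20 = 50
byte 7: (ae XOR e4) XOR 74 = 4a XOR 74 = 3e
byte 8: (17 XOR ce) XOR 68 = d9 XOR 68 = b1

49 33 7b eb bb ac 50 3e b1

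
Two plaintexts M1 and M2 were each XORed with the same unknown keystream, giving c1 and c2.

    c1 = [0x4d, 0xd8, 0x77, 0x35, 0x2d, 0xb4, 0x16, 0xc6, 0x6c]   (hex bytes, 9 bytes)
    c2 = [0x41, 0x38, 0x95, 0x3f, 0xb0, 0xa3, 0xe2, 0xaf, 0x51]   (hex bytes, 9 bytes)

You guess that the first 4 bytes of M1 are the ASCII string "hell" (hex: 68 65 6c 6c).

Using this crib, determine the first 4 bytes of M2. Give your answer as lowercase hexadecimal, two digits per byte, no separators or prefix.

First, c1 ⊕ c2 = (M1 ⊕ K) ⊕ (M2 ⊕ K) = M1 ⊕ M2, so the key drops out. Then M2 = (M1 ⊕ M2) ⊕ M1 over the first 4 bytes.
byte 0: (4d XOR 41) XOR 68 = 0c XOR 68 = 64
byte 1: (d8 XOR 38) XOR 65 = e0 XOR 65 = 85
byte 2: (77 XOR 95) XOR 6c = e2 XOR 6c = 8e
byte 3: (35 XOR 3f) XOR 6c = 0a XOR 6c = 66

64858e66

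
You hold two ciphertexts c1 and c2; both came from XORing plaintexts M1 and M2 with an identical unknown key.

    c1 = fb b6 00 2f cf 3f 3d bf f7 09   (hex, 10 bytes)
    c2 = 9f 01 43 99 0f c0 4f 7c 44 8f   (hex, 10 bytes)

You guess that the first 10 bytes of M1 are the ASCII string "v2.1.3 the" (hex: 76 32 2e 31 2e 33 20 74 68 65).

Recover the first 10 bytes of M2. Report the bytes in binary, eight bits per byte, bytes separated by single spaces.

00010010 10000101 01101101 10000111 11101110 11001100 01010010 10110111 11011011 11100011

First, c1 ⊕ c2 = (M1 ⊕ K) ⊕ (M2 ⊕ K) = M1 ⊕ M2, so the key drops out. Then M2 = (M1 ⊕ M2) ⊕ M1 over the first 10 bytes.
byte 0: (fb xor 9f) xor 76 = 64 xor 76 = 12
byte 1: (b6 xor 01) xor 32 = b7 xor 32 = 85
byte 2: (00 xor 43) xor 2e = 43 xor 2e = 6d
byte 3: (2f xor 99) xor 31 = b6 xor 31 = 87
byte 4: (cf xor 0f) xor 2e = c0 xor 2e = ee
byte 5: (3f xor c0) xor 33 = ff xor 33 = cc
byte 6: (3d xor 4f) xor 20 = 72 xor 20 = 52
byte 7: (bf xor 7c) xor 74 = c3 xor 74 = b7
byte 8: (f7 xor 44) xor 68 = b3 xor 68 = db
byte 9: (09 xor 8f) xor 65 = 86 xor 65 = e3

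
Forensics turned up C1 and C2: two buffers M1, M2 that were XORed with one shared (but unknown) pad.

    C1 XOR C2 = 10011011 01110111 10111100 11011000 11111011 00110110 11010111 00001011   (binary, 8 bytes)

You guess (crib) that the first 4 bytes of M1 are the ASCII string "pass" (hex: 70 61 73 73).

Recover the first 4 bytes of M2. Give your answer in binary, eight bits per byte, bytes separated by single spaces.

11101011 00010110 11001111 10101011

Since C1 ⊕ C2 = M1 ⊕ M2, XORing with the guessed M1 bytes yields the corresponding M2 bytes: M2 = (C1 ⊕ C2) ⊕ M1.
9b ^ 70 = eb
77 ^ 61 = 16
bc ^ 73 = cf
d8 ^ 73 = ab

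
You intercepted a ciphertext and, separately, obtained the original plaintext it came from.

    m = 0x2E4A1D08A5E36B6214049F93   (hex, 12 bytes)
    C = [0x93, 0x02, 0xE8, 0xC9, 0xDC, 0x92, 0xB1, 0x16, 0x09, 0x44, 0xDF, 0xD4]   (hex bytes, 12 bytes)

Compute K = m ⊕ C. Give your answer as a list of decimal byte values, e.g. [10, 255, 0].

Since C = m ⊕ K, XORing both sides with m gives K = m ⊕ C.
byte 0:  46 ⊕ 147 = 189
byte 1:  74 ⊕   2 =  72
byte 2:  29 ⊕ 232 = 245
byte 3:   8 ⊕ 201 = 193
byte 4: 165 ⊕ 220 = 121
byte 5: 227 ⊕ 146 = 113
byte 6: 107 ⊕ 177 = 218
byte 7:  98 ⊕  22 = 116
byte 8:  20 ⊕   9 =  29
byte 9:   4 ⊕  68 =  64
byte 10: 159 ⊕ 223 =  64
byte 11: 147 ⊕ 212 =  71

[189, 72, 245, 193, 121, 113, 218, 116, 29, 64, 64, 71]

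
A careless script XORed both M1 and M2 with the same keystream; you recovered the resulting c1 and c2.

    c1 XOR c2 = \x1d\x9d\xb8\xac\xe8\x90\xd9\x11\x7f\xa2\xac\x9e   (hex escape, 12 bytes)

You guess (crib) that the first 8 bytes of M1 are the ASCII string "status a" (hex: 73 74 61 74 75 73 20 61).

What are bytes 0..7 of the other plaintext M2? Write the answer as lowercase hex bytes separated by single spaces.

Since c1 ⊕ c2 = M1 ⊕ M2, XORing with the guessed M1 bytes yields the corresponding M2 bytes: M2 = (c1 ⊕ c2) ⊕ M1.
byte 0: 1d xor 73 = 6e
byte 1: 9d xor 74 = e9
byte 2: b8 xor 61 = d9
byte 3: ac xor 74 = d8
byte 4: e8 xor 75 = 9d
byte 5: 90 xor 73 = e3
byte 6: d9 xor 20 = f9
byte 7: 11 xor 61 = 70

6e e9 d9 d8 9d e3 f9 70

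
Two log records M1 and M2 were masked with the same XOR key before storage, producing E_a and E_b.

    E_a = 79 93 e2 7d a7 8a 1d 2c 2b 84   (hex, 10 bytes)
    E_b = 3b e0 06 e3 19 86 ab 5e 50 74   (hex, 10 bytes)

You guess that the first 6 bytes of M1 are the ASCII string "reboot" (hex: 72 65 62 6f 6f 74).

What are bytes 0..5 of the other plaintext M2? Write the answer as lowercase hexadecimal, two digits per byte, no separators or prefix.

301686f1d178

First, E_a ⊕ E_b = (M1 ⊕ K) ⊕ (M2 ⊕ K) = M1 ⊕ M2, so the key drops out. Then M2 = (M1 ⊕ M2) ⊕ M1 over the first 6 bytes.
byte 0: (79 xor 3b) xor 72 = 42 xor 72 = 30
byte 1: (93 xor e0) xor 65 = 73 xor 65 = 16
byte 2: (e2 xor 06) xor 62 = e4 xor 62 = 86
byte 3: (7d xor e3) xor 6f = 9e xor 6f = f1
byte 4: (a7 xor 19) xor 6f = be xor 6f = d1
byte 5: (8a xor 86) xor 74 = 0c xor 74 = 78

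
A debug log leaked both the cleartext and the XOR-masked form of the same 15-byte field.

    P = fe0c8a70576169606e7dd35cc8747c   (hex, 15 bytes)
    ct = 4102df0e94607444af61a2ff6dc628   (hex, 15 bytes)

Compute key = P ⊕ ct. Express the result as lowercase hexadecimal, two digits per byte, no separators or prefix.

Since ct = P ⊕ key, XORing both sides with P gives key = P ⊕ ct.
byte 0: fe ⊕ 41 = bf
byte 1: 0c ⊕ 02 = 0e
byte 2: 8a ⊕ df = 55
byte 3: 70 ⊕ 0e = 7e
byte 4: 57 ⊕ 94 = c3
byte 5: 61 ⊕ 60 = 01
byte 6: 69 ⊕ 74 = 1d
byte 7: 60 ⊕ 44 = 24
byte 8: 6e ⊕ af = c1
byte 9: 7d ⊕ 61 = 1c
byte 10: d3 ⊕ a2 = 71
byte 11: 5c ⊕ ff = a3
byte 12: c8 ⊕ 6d = a5
byte 13: 74 ⊕ c6 = b2
byte 14: 7c ⊕ 28 = 54

bf0e557ec3011d24c11c71a3a5b254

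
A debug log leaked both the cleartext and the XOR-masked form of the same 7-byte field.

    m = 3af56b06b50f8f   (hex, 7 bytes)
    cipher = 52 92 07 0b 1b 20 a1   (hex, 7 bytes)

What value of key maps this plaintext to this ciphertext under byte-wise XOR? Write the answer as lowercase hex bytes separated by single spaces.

Since cipher = m ⊕ key, XORing both sides with m gives key = m ⊕ cipher.
byte 0: 3a ^ 52 = 68
byte 1: f5 ^ 92 = 67
byte 2: 6b ^ 07 = 6c
byte 3: 06 ^ 0b = 0d
byte 4: b5 ^ 1b = ae
byte 5: 0f ^ 20 = 2f
byte 6: 8f ^ a1 = 2e

68 67 6c 0d ae 2f 2e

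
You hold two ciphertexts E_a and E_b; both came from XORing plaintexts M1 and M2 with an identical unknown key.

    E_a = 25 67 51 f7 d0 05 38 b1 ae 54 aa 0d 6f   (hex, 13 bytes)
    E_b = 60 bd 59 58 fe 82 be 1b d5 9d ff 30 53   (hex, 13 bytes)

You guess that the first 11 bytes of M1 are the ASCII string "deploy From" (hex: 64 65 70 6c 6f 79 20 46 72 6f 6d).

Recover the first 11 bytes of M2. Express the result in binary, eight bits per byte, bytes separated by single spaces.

First, E_a ⊕ E_b = (M1 ⊕ K) ⊕ (M2 ⊕ K) = M1 ⊕ M2, so the key drops out. Then M2 = (M1 ⊕ M2) ⊕ M1 over the first 11 bytes.
byte 0: (25 ^ 60) ^ 64 = 45 ^ 64 = 21
byte 1: (67 ^ bd) ^ 65 = da ^ 65 = bf
byte 2: (51 ^ 59) ^ 70 = 08 ^ 70 = 78
byte 3: (f7 ^ 58) ^ 6c = af ^ 6c = c3
byte 4: (d0 ^ fe) ^ 6f = 2e ^ 6f = 41
byte 5: (05 ^ 82) ^ 79 = 87 ^ 79 = fe
byte 6: (38 ^ be) ^ 20 = 86 ^ 20 = a6
byte 7: (b1 ^ 1b) ^ 46 = aa ^ 46 = ec
byte 8: (ae ^ d5) ^ 72 = 7b ^ 72 = 09
byte 9: (54 ^ 9d) ^ 6f = c9 ^ 6f = a6
byte 10: (aa ^ ff) ^ 6d = 55 ^ 6d = 38

00100001 10111111 01111000 11000011 01000001 11111110 10100110 11101100 00001001 10100110 00111000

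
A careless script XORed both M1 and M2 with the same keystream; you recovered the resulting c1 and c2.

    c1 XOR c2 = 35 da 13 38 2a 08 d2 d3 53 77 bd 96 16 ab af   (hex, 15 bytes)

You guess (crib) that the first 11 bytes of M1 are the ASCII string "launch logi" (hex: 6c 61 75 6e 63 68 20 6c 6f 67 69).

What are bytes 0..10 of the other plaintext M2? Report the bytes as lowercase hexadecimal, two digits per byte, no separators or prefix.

Since c1 ⊕ c2 = M1 ⊕ M2, XORing with the guessed M1 bytes yields the corresponding M2 bytes: M2 = (c1 ⊕ c2) ⊕ M1.
35 ⊕ 6c = 59
da ⊕ 61 = bb
13 ⊕ 75 = 66
38 ⊕ 6e = 56
2a ⊕ 63 = 49
08 ⊕ 68 = 60
d2 ⊕ 20 = f2
d3 ⊕ 6c = bf
53 ⊕ 6f = 3c
77 ⊕ 67 = 10
bd ⊕ 69 = d4

59bb66564960f2bf3c10d4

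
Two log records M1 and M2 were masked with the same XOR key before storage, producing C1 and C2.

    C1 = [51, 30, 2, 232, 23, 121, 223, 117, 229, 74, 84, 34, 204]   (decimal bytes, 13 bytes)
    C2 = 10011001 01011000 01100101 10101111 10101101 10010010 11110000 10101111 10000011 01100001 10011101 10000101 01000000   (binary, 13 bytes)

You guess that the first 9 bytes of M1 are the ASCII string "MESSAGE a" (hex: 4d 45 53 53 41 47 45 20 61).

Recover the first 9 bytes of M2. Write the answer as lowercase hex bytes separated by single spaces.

First, C1 ⊕ C2 = (M1 ⊕ K) ⊕ (M2 ⊕ K) = M1 ⊕ M2, so the key drops out. Then M2 = (M1 ⊕ M2) ⊕ M1 over the first 9 bytes.
byte 0: (33 ^ 99) ^ 4d = aa ^ 4d = e7
byte 1: (1e ^ 58) ^ 45 = 46 ^ 45 = 03
byte 2: (02 ^ 65) ^ 53 = 67 ^ 53 = 34
byte 3: (e8 ^ af) ^ 53 = 47 ^ 53 = 14
byte 4: (17 ^ ad) ^ 41 = ba ^ 41 = fb
byte 5: (79 ^ 92) ^ 47 = eb ^ 47 = ac
byte 6: (df ^ f0) ^ 45 = 2f ^ 45 = 6a
byte 7: (75 ^ af) ^ 20 = da ^ 20 = fa
byte 8: (e5 ^ 83) ^ 61 = 66 ^ 61 = 07

e7 03 34 14 fb ac 6a fa 07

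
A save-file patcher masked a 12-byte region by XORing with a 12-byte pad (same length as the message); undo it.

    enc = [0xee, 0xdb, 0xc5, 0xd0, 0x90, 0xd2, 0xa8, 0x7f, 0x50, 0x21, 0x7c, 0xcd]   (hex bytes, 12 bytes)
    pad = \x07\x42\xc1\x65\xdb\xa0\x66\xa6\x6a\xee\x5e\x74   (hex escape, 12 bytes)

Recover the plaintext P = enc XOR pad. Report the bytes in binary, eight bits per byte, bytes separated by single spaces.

11101001 10011001 00000100 10110101 01001011 01110010 11001110 11011001 00111010 11001111 00100010 10111001

11101110 xor 00000111 = 11101001
11011011 xor 01000010 = 10011001
11000101 xor 11000001 = 00000100
11010000 xor 01100101 = 10110101
10010000 xor 11011011 = 01001011
11010010 xor 10100000 = 01110010
10101000 xor 01100110 = 11001110
01111111 xor 10100110 = 11011001
01010000 xor 01101010 = 00111010
00100001 xor 11101110 = 11001111
01111100 xor 01011110 = 00100010
11001101 xor 01110100 = 10111001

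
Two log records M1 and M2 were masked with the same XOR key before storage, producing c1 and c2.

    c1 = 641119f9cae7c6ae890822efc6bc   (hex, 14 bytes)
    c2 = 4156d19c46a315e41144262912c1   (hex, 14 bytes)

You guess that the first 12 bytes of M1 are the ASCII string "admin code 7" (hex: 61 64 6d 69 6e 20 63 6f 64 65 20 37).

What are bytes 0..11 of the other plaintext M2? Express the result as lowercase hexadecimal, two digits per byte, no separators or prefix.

First, c1 ⊕ c2 = (M1 ⊕ K) ⊕ (M2 ⊕ K) = M1 ⊕ M2, so the key drops out. Then M2 = (M1 ⊕ M2) ⊕ M1 over the first 12 bytes.
byte 0: (64 ^ 41) ^ 61 = 25 ^ 61 = 44
byte 1: (11 ^ 56) ^ 64 = 47 ^ 64 = 23
byte 2: (19 ^ d1) ^ 6d = c8 ^ 6d = a5
byte 3: (f9 ^ 9c) ^ 69 = 65 ^ 69 = 0c
byte 4: (ca ^ 46) ^ 6e = 8c ^ 6e = e2
byte 5: (e7 ^ a3) ^ 20 = 44 ^ 20 = 64
byte 6: (c6 ^ 15) ^ 63 = d3 ^ 63 = b0
byte 7: (ae ^ e4) ^ 6f = 4a ^ 6f = 25
byte 8: (89 ^ 11) ^ 64 = 98 ^ 64 = fc
byte 9: (08 ^ 44) ^ 65 = 4c ^ 65 = 29
byte 10: (22 ^ 26) ^ 20 = 04 ^ 20 = 24
byte 11: (ef ^ 29) ^ 37 = c6 ^ 37 = f1

4423a50ce264b025fc2924f1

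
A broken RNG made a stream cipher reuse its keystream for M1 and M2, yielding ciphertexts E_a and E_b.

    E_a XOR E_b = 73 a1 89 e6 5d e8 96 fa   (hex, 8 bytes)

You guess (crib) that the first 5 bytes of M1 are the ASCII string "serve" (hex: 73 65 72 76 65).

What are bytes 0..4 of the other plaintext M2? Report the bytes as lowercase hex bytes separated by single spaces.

00 c4 fb 90 38

Since E_a ⊕ E_b = M1 ⊕ M2, XORing with the guessed M1 bytes yields the corresponding M2 bytes: M2 = (E_a ⊕ E_b) ⊕ M1.
byte 0: 73 xor 73 = 00
byte 1: a1 xor 65 = c4
byte 2: 89 xor 72 = fb
byte 3: e6 xor 76 = 90
byte 4: 5d xor 65 = 38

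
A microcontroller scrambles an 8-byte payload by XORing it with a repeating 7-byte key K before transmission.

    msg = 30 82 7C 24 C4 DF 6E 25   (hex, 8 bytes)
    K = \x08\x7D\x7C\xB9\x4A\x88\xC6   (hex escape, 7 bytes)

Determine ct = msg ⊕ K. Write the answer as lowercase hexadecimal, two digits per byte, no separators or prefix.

The 7-byte key repeats, so the effective keystream is 08 7d 7c b9 4a 88 c6 08.
byte 0: 30 XOR 08 = 38
byte 1: 82 XOR 7d = ff
byte 2: 7c XOR 7c = 00
byte 3: 24 XOR b9 = 9d
byte 4: c4 XOR 4a = 8e
byte 5: df XOR 88 = 57
byte 6: 6e XOR c6 = a8
byte 7: 25 XOR 08 = 2d

38ff009d8e57a82d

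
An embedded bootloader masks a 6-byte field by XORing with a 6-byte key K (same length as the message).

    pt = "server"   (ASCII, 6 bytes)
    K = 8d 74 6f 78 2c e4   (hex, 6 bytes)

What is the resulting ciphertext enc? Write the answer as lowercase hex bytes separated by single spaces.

fe 11 1d 0e 49 96

73 XOR 8d = fe
65 XOR 74 = 11
72 XOR 6f = 1d
76 XOR 78 = 0e
65 XOR 2c = 49
72 XOR e4 = 96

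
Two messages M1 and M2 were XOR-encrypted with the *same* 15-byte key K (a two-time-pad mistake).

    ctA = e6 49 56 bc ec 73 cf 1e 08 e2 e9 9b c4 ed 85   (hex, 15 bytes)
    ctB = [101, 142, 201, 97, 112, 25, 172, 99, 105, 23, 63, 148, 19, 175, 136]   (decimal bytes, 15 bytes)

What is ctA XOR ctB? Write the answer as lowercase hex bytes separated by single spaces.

83 c7 9f dd 9c 6a 63 7d 61 f5 d6 0f d7 42 0d

ctA ⊕ ctB = (M1 ⊕ K) ⊕ (M2 ⊕ K) = M1 ⊕ M2 — the shared key cancels under XOR.
byte 0: e6 XOR 65 = 83
byte 1: 49 XOR 8e = c7
byte 2: 56 XOR c9 = 9f
byte 3: bc XOR 61 = dd
byte 4: ec XOR 70 = 9c
byte 5: 73 XOR 19 = 6a
byte 6: cf XOR ac = 63
byte 7: 1e XOR 63 = 7d
byte 8: 08 XOR 69 = 61
byte 9: e2 XOR 17 = f5
byte 10: e9 XOR 3f = d6
byte 11: 9b XOR 94 = 0f
byte 12: c4 XOR 13 = d7
byte 13: ed XOR af = 42
byte 14: 85 XOR 88 = 0d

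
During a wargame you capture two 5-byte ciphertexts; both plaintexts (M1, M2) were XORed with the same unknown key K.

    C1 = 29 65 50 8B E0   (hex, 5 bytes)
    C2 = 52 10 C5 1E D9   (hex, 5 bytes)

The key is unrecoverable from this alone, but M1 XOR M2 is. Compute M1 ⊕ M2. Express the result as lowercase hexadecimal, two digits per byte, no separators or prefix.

7b75959539

C1 ⊕ C2 = (M1 ⊕ K) ⊕ (M2 ⊕ K) = M1 ⊕ M2 — the shared key cancels under XOR.
00101001 XOR 01010010 = 01111011
01100101 XOR 00010000 = 01110101
01010000 XOR 11000101 = 10010101
10001011 XOR 00011110 = 10010101
11100000 XOR 11011001 = 00111001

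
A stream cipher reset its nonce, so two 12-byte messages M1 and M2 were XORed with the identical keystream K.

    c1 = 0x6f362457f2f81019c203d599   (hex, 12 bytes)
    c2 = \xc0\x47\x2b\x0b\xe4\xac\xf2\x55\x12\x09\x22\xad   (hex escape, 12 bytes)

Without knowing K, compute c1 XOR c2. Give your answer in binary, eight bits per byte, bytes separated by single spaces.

10101111 01110001 00001111 01011100 00010110 01010100 11100010 01001100 11010000 00001010 11110111 00110100

c1 ⊕ c2 = (M1 ⊕ K) ⊕ (M2 ⊕ K) = M1 ⊕ M2 — the shared key cancels under XOR.
6f ⊕ c0 = af
36 ⊕ 47 = 71
24 ⊕ 2b = 0f
57 ⊕ 0b = 5c
f2 ⊕ e4 = 16
f8 ⊕ ac = 54
10 ⊕ f2 = e2
19 ⊕ 55 = 4c
c2 ⊕ 12 = d0
03 ⊕ 09 = 0a
d5 ⊕ 22 = f7
99 ⊕ ad = 34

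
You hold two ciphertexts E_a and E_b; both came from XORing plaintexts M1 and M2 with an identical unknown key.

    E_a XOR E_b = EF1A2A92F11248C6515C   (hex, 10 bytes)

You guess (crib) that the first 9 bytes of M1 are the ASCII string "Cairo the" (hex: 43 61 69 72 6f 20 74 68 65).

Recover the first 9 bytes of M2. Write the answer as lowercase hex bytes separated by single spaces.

Since E_a ⊕ E_b = M1 ⊕ M2, XORing with the guessed M1 bytes yields the corresponding M2 bytes: M2 = (E_a ⊕ E_b) ⊕ M1.
byte 0: 11101111 xor 01000011 = 10101100
byte 1: 00011010 xor 01100001 = 01111011
byte 2: 00101010 xor 01101001 = 01000011
byte 3: 10010010 xor 01110010 = 11100000
byte 4: 11110001 xor 01101111 = 10011110
byte 5: 00010010 xor 00100000 = 00110010
byte 6: 01001000 xor 01110100 = 00111100
byte 7: 11000110 xor 01101000 = 10101110
byte 8: 01010001 xor 01100101 = 00110100

ac 7b 43 e0 9e 32 3c ae 34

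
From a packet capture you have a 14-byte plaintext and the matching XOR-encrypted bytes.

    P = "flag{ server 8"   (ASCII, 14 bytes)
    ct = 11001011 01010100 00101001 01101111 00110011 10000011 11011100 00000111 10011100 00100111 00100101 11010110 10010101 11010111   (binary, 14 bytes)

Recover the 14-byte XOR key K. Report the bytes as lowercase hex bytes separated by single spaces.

ad 38 48 08 48 a3 af 62 ee 51 40 a4 b5 ef

Since ct = P ⊕ K, XORing both sides with P gives K = P ⊕ ct.
byte 0: 66 ⊕ cb = ad
byte 1: 6c ⊕ 54 = 38
byte 2: 61 ⊕ 29 = 48
byte 3: 67 ⊕ 6f = 08
byte 4: 7b ⊕ 33 = 48
byte 5: 20 ⊕ 83 = a3
byte 6: 73 ⊕ dc = af
byte 7: 65 ⊕ 07 = 62
byte 8: 72 ⊕ 9c = ee
byte 9: 76 ⊕ 27 = 51
byte 10: 65 ⊕ 25 = 40
byte 11: 72 ⊕ d6 = a4
byte 12: 20 ⊕ 95 = b5
byte 13: 38 ⊕ d7 = ef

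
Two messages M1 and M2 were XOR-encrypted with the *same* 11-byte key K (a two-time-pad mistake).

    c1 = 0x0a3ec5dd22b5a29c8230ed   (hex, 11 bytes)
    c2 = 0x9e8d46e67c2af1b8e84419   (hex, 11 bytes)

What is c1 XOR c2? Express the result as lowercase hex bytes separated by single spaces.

c1 ⊕ c2 = (M1 ⊕ K) ⊕ (M2 ⊕ K) = M1 ⊕ M2 — the shared key cancels under XOR.
0a XOR 9e = 94
3e XOR 8d = b3
c5 XOR 46 = 83
dd XOR e6 = 3b
22 XOR 7c = 5e
b5 XOR 2a = 9f
a2 XOR f1 = 53
9c XOR b8 = 24
82 XOR e8 = 6a
30 XOR 44 = 74
ed XOR 19 = f4

94 b3 83 3b 5e 9f 53 24 6a 74 f4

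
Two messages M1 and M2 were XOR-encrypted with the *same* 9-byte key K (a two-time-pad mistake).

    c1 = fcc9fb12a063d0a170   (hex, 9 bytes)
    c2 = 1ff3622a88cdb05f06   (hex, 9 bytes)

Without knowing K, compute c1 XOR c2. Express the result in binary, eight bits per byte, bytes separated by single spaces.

11100011 00111010 10011001 00111000 00101000 10101110 01100000 11111110 01110110

c1 ⊕ c2 = (M1 ⊕ K) ⊕ (M2 ⊕ K) = M1 ⊕ M2 — the shared key cancels under XOR.
byte 0: fc XOR 1f = e3
byte 1: c9 XOR f3 = 3a
byte 2: fb XOR 62 = 99
byte 3: 12 XOR 2a = 38
byte 4: a0 XOR 88 = 28
byte 5: 63 XOR cd = ae
byte 6: d0 XOR b0 = 60
byte 7: a1 XOR 5f = fe
byte 8: 70 XOR 06 = 76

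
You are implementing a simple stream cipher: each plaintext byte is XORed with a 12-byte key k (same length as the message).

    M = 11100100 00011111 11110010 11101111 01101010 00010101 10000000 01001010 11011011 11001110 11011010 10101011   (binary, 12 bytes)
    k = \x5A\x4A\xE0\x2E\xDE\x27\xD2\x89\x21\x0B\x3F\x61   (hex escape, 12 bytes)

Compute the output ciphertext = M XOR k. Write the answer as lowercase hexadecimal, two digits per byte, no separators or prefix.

e4 ⊕ 5a = be
1f ⊕ 4a = 55
f2 ⊕ e0 = 12
ef ⊕ 2e = c1
6a ⊕ de = b4
15 ⊕ 27 = 32
80 ⊕ d2 = 52
4a ⊕ 89 = c3
db ⊕ 21 = fa
ce ⊕ 0b = c5
da ⊕ 3f = e5
ab ⊕ 61 = ca

be5512c1b43252c3fac5e5ca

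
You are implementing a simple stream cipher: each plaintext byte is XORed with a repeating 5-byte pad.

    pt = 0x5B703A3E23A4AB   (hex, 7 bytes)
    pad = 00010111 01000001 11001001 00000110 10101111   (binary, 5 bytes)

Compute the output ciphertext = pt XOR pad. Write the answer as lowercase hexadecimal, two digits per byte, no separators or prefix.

The 5-byte key repeats, so the effective keystream is 17 41 c9 06 af 17 41.
byte 0: 5b xor 17 = 4c
byte 1: 70 xor 41 = 31
byte 2: 3a xor c9 = f3
byte 3: 3e xor 06 = 38
byte 4: 23 xor af = 8c
byte 5: a4 xor 17 = b3
byte 6: ab xor 41 = ea

4c31f3388cb3ea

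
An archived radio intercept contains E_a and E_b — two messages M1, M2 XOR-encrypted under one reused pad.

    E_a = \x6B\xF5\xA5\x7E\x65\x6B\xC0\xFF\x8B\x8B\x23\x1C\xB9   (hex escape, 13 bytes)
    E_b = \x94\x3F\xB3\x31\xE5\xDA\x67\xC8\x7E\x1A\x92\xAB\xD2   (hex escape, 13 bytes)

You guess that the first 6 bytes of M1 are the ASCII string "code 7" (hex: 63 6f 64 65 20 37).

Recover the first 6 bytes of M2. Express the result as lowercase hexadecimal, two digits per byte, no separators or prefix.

9ca5722aa086

First, E_a ⊕ E_b = (M1 ⊕ K) ⊕ (M2 ⊕ K) = M1 ⊕ M2, so the key drops out. Then M2 = (M1 ⊕ M2) ⊕ M1 over the first 6 bytes.
byte 0: (6b XOR 94) XOR 63 = ff XOR 63 = 9c
byte 1: (f5 XOR 3f) XOR 6f = ca XOR 6f = a5
byte 2: (a5 XOR b3) XOR 64 = 16 XOR 64 = 72
byte 3: (7e XOR 31) XOR 65 = 4f XOR 65 = 2a
byte 4: (65 XOR e5) XOR 20 = 80 XOR 20 = a0
byte 5: (6b XOR da) XOR 37 = b1 XOR 37 = 86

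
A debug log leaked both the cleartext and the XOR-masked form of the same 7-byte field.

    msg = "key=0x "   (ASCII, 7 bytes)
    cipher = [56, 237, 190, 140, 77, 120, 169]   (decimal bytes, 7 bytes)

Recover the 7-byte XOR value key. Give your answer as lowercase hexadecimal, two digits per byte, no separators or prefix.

Since cipher = msg ⊕ key, XORing both sides with msg gives key = msg ⊕ cipher.
6b XOR 38 = 53
65 XOR ed = 88
79 XOR be = c7
3d XOR 8c = b1
30 XOR 4d = 7d
78 XOR 78 = 00
20 XOR a9 = 89

5388c7b17d0089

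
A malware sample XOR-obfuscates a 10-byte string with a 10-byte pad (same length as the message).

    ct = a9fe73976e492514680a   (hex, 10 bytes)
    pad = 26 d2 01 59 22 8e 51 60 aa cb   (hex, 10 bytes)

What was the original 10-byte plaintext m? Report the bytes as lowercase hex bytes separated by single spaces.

XOR is its own inverse, so applying the key byte-wise gives the result directly.
byte 0: a9 xor 26 = 8f
byte 1: fe xor d2 = 2c
byte 2: 73 xor 01 = 72
byte 3: 97 xor 59 = ce
byte 4: 6e xor 22 = 4c
byte 5: 49 xor 8e = c7
byte 6: 25 xor 51 = 74
byte 7: 14 xor 60 = 74
byte 8: 68 xor aa = c2
byte 9: 0a xor cb = c1

8f 2c 72 ce 4c c7 74 74 c2 c1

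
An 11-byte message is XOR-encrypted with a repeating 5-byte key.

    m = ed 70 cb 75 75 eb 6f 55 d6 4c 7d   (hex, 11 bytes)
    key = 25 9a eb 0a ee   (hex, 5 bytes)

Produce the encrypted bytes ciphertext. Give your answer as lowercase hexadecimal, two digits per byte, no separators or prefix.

The 5-byte key repeats, so the effective keystream is 25 9a eb 0a ee 25 9a eb 0a ee 25.
byte 0: ed ⊕ 25 = c8
byte 1: 70 ⊕ 9a = ea
byte 2: cb ⊕ eb = 20
byte 3: 75 ⊕ 0a = 7f
byte 4: 75 ⊕ ee = 9b
byte 5: eb ⊕ 25 = ce
byte 6: 6f ⊕ 9a = f5
byte 7: 55 ⊕ eb = be
byte 8: d6 ⊕ 0a = dc
byte 9: 4c ⊕ ee = a2
byte 10: 7d ⊕ 25 = 58

c8ea207f9bcef5bedca258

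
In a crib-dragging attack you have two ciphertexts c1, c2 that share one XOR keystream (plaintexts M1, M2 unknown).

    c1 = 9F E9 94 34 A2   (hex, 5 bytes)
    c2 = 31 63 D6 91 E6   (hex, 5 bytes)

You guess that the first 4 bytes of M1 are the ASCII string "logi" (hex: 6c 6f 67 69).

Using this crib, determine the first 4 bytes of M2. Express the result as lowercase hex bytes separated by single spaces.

First, c1 ⊕ c2 = (M1 ⊕ K) ⊕ (M2 ⊕ K) = M1 ⊕ M2, so the key drops out. Then M2 = (M1 ⊕ M2) ⊕ M1 over the first 4 bytes.
byte 0: (9f ⊕ 31) ⊕ 6c = ae ⊕ 6c = c2
byte 1: (e9 ⊕ 63) ⊕ 6f = 8a ⊕ 6f = e5
byte 2: (94 ⊕ d6) ⊕ 67 = 42 ⊕ 67 = 25
byte 3: (34 ⊕ 91) ⊕ 69 = a5 ⊕ 69 = cc

c2 e5 25 cc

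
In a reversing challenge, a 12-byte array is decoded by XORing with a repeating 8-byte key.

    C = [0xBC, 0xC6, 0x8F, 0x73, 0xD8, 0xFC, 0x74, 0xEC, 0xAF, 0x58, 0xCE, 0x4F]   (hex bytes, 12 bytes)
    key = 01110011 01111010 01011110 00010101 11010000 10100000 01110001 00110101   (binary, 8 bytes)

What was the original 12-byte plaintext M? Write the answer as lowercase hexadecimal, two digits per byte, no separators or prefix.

The 8-byte key repeats, so the effective keystream is 73 7a 5e 15 d0 a0 71 35 73 7a 5e 15.
byte 0: bc XOR 73 = cf
byte 1: c6 XOR 7a = bc
byte 2: 8f XOR 5e = d1
byte 3: 73 XOR 15 = 66
byte 4: d8 XOR d0 = 08
byte 5: fc XOR a0 = 5c
byte 6: 74 XOR 71 = 05
byte 7: ec XOR 35 = d9
byte 8: af XOR 73 = dc
byte 9: 58 XOR 7a = 22
byte 10: ce XOR 5e = 90
byte 11: 4f XOR 15 = 5a

cfbcd166085c05d9dc22905a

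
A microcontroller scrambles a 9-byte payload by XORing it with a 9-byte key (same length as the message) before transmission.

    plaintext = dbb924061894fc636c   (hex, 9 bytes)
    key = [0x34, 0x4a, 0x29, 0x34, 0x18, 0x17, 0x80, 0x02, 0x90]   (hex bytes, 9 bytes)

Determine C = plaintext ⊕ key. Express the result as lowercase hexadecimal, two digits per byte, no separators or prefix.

XOR is its own inverse, so applying the key byte-wise gives the result directly.
db ^ 34 = ef
b9 ^ 4a = f3
24 ^ 29 = 0d
06 ^ 34 = 32
18 ^ 18 = 00
94 ^ 17 = 83
fc ^ 80 = 7c
63 ^ 02 = 61
6c ^ 90 = fc

eff30d3200837c61fc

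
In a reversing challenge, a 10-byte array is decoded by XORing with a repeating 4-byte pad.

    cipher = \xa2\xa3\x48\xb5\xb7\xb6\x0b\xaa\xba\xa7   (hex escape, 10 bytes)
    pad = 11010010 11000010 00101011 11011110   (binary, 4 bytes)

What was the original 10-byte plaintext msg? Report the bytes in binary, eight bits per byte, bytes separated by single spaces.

The 4-byte key repeats, so the effective keystream is d2 c2 2b de d2 c2 2b de d2 c2.
byte 0: a2 XOR d2 = 70
byte 1: a3 XOR c2 = 61
byte 2: 48 XOR 2b = 63
byte 3: b5 XOR de = 6b
byte 4: b7 XOR d2 = 65
byte 5: b6 XOR c2 = 74
byte 6: 0b XOR 2b = 20
byte 7: aa XOR de = 74
byte 8: ba XOR d2 = 68
byte 9: a7 XOR c2 = 65

01110000 01100001 01100011 01101011 01100101 01110100 00100000 01110100 01101000 01100101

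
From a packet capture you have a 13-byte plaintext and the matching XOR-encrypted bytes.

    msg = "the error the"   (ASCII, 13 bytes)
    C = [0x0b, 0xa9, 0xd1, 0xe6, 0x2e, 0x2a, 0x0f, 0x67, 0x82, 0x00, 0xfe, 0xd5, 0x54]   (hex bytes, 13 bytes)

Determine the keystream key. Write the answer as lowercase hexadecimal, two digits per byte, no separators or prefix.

Since C = msg ⊕ key, XORing both sides with msg gives key = msg ⊕ C.
74 ^ 0b = 7f
68 ^ a9 = c1
65 ^ d1 = b4
20 ^ e6 = c6
65 ^ 2e = 4b
72 ^ 2a = 58
72 ^ 0f = 7d
6f ^ 67 = 08
72 ^ 82 = f0
20 ^ 00 = 20
74 ^ fe = 8a
68 ^ d5 = bd
65 ^ 54 = 31

7fc1b4c64b587d08f0208abd31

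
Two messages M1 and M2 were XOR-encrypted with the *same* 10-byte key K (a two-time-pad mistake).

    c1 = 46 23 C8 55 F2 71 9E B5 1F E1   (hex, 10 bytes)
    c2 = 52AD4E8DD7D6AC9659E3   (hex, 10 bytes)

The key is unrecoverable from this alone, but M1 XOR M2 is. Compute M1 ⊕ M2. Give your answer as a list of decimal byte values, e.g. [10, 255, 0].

[20, 142, 134, 216, 37, 167, 50, 35, 70, 2]

c1 ⊕ c2 = (M1 ⊕ K) ⊕ (M2 ⊕ K) = M1 ⊕ M2 — the shared key cancels under XOR.
byte 0: 46 ⊕ 52 = 14
byte 1: 23 ⊕ ad = 8e
byte 2: c8 ⊕ 4e = 86
byte 3: 55 ⊕ 8d = d8
byte 4: f2 ⊕ d7 = 25
byte 5: 71 ⊕ d6 = a7
byte 6: 9e ⊕ ac = 32
byte 7: b5 ⊕ 96 = 23
byte 8: 1f ⊕ 59 = 46
byte 9: e1 ⊕ e3 = 02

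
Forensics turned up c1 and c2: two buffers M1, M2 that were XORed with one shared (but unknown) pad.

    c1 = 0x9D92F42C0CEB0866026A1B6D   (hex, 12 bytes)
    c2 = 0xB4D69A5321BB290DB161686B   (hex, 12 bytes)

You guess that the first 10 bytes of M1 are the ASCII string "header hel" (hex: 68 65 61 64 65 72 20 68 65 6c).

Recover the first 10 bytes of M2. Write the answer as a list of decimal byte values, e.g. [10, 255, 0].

First, c1 ⊕ c2 = (M1 ⊕ K) ⊕ (M2 ⊕ K) = M1 ⊕ M2, so the key drops out. Then M2 = (M1 ⊕ M2) ⊕ M1 over the first 10 bytes.
byte 0: (9d ^ b4) ^ 68 = 29 ^ 68 = 41
byte 1: (92 ^ d6) ^ 65 = 44 ^ 65 = 21
byte 2: (f4 ^ 9a) ^ 61 = 6e ^ 61 = 0f
byte 3: (2c ^ 53) ^ 64 = 7f ^ 64 = 1b
byte 4: (0c ^ 21) ^ 65 = 2d ^ 65 = 48
byte 5: (eb ^ bb) ^ 72 = 50 ^ 72 = 22
byte 6: (08 ^ 29) ^ 20 = 21 ^ 20 = 01
byte 7: (66 ^ 0d) ^ 68 = 6b ^ 68 = 03
byte 8: (02 ^ b1) ^ 65 = b3 ^ 65 = d6
byte 9: (6a ^ 61) ^ 6c = 0b ^ 6c = 67

[65, 33, 15, 27, 72, 34, 1, 3, 214, 103]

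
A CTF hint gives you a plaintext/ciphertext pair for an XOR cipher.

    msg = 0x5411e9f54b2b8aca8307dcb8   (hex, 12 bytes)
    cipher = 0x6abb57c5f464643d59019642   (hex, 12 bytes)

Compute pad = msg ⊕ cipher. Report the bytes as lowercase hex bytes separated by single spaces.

3e aa be 30 bf 4f ee f7 da 06 4a fa

Since cipher = msg ⊕ pad, XORing both sides with msg gives pad = msg ⊕ cipher.
byte 0:  84 ^ 106 =  62
byte 1:  17 ^ 187 = 170
byte 2: 233 ^  87 = 190
byte 3: 245 ^ 197 =  48
byte 4:  75 ^ 244 = 191
byte 5:  43 ^ 100 =  79
byte 6: 138 ^ 100 = 238
byte 7: 202 ^  61 = 247
byte 8: 131 ^  89 = 218
byte 9:   7 ^   1 =   6
byte 10: 220 ^ 150 =  74
byte 11: 184 ^  66 = 250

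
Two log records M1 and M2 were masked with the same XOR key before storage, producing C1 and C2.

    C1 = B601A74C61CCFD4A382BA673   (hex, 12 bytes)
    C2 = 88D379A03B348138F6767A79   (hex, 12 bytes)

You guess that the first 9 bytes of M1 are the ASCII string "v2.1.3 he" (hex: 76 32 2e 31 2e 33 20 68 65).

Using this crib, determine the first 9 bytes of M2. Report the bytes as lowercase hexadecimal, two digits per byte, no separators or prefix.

First, C1 ⊕ C2 = (M1 ⊕ K) ⊕ (M2 ⊕ K) = M1 ⊕ M2, so the key drops out. Then M2 = (M1 ⊕ M2) ⊕ M1 over the first 9 bytes.
byte 0: (b6 ^ 88) ^ 76 = 3e ^ 76 = 48
byte 1: (01 ^ d3) ^ 32 = d2 ^ 32 = e0
byte 2: (a7 ^ 79) ^ 2e = de ^ 2e = f0
byte 3: (4c ^ a0) ^ 31 = ec ^ 31 = dd
byte 4: (61 ^ 3b) ^ 2e = 5a ^ 2e = 74
byte 5: (cc ^ 34) ^ 33 = f8 ^ 33 = cb
byte 6: (fd ^ 81) ^ 20 = 7c ^ 20 = 5c
byte 7: (4a ^ 38) ^ 68 = 72 ^ 68 = 1a
byte 8: (38 ^ f6) ^ 65 = ce ^ 65 = ab

48e0f0dd74cb5c1aab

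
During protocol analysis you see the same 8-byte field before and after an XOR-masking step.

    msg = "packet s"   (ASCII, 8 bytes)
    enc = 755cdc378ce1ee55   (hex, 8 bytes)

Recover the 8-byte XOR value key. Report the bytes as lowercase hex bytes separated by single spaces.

05 3d bf 5c e9 95 ce 26

Since enc = msg ⊕ key, XORing both sides with msg gives key = msg ⊕ enc.
112 ^ 117 =   5
 97 ^  92 =  61
 99 ^ 220 = 191
107 ^  55 =  92
101 ^ 140 = 233
116 ^ 225 = 149
 32 ^ 238 = 206
115 ^  85 =  38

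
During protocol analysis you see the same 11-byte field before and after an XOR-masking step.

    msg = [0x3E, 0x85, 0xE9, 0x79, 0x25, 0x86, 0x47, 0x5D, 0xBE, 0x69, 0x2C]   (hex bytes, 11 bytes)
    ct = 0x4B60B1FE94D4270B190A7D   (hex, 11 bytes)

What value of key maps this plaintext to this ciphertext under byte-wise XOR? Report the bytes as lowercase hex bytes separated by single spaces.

75 e5 58 87 b1 52 60 56 a7 63 51

Since ct = msg ⊕ key, XORing both sides with msg gives key = msg ⊕ ct.
3e XOR 4b = 75
85 XOR 60 = e5
e9 XOR b1 = 58
79 XOR fe = 87
25 XOR 94 = b1
86 XOR d4 = 52
47 XOR 27 = 60
5d XOR 0b = 56
be XOR 19 = a7
69 XOR 0a = 63
2c XOR 7d = 51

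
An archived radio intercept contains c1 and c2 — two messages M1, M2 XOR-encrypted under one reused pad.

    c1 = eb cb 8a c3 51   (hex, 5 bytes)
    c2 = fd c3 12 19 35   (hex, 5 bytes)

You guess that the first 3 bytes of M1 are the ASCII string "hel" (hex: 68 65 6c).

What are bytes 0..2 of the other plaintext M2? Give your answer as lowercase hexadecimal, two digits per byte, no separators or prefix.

First, c1 ⊕ c2 = (M1 ⊕ K) ⊕ (M2 ⊕ K) = M1 ⊕ M2, so the key drops out. Then M2 = (M1 ⊕ M2) ⊕ M1 over the first 3 bytes.
byte 0: (eb XOR fd) XOR 68 = 16 XOR 68 = 7e
byte 1: (cb XOR c3) XOR 65 = 08 XOR 65 = 6d
byte 2: (8a XOR 12) XOR 6c = 98 XOR 6c = f4

7e6df4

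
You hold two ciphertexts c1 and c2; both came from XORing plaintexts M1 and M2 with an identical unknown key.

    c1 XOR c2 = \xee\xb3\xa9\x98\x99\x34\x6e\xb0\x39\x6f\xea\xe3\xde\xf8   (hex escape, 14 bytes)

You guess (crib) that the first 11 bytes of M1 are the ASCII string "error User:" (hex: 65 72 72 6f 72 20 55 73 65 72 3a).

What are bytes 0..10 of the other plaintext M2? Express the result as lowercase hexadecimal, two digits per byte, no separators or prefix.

Since c1 ⊕ c2 = M1 ⊕ M2, XORing with the guessed M1 bytes yields the corresponding M2 bytes: M2 = (c1 ⊕ c2) ⊕ M1.
byte 0: ee ⊕ 65 = 8b
byte 1: b3 ⊕ 72 = c1
byte 2: a9 ⊕ 72 = db
byte 3: 98 ⊕ 6f = f7
byte 4: 99 ⊕ 72 = eb
byte 5: 34 ⊕ 20 = 14
byte 6: 6e ⊕ 55 = 3b
byte 7: b0 ⊕ 73 = c3
byte 8: 39 ⊕ 65 = 5c
byte 9: 6f ⊕ 72 = 1d
byte 10: ea ⊕ 3a = d0

8bc1dbf7eb143bc35c1dd0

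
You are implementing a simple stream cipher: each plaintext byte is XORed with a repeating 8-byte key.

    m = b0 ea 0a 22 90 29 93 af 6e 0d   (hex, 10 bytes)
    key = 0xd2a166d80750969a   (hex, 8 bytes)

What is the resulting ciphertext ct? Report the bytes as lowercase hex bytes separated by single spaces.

62 4b 6c fa 97 79 05 35 bc ac

The 8-byte key repeats, so the effective keystream is d2 a1 66 d8 07 50 96 9a d2 a1.
byte 0: b0 XOR d2 = 62
byte 1: ea XOR a1 = 4b
byte 2: 0a XOR 66 = 6c
byte 3: 22 XOR d8 = fa
byte 4: 90 XOR 07 = 97
byte 5: 29 XOR 50 = 79
byte 6: 93 XOR 96 = 05
byte 7: af XOR 9a = 35
byte 8: 6e XOR d2 = bc
byte 9: 0d XOR a1 = ac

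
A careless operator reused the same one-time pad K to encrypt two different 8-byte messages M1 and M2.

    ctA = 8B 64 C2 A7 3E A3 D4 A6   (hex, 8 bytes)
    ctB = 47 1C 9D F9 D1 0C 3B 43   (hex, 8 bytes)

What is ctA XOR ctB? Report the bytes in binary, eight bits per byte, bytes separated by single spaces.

11001100 01111000 01011111 01011110 11101111 10101111 11101111 11100101

ctA ⊕ ctB = (M1 ⊕ K) ⊕ (M2 ⊕ K) = M1 ⊕ M2 — the shared key cancels under XOR.
139 xor  71 = 204
100 xor  28 = 120
194 xor 157 =  95
167 xor 249 =  94
 62 xor 209 = 239
163 xor  12 = 175
212 xor  59 = 239
166 xor  67 = 229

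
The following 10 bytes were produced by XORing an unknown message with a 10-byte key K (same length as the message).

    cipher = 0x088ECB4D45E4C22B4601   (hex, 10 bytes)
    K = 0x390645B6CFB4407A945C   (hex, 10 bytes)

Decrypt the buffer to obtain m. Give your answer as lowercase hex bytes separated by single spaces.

XOR is its own inverse, so applying the key byte-wise gives the result directly.
08 xor 39 = 31
8e xor 06 = 88
cb xor 45 = 8e
4d xor b6 = fb
45 xor cf = 8a
e4 xor b4 = 50
c2 xor 40 = 82
2b xor 7a = 51
46 xor 94 = d2
01 xor 5c = 5d

31 88 8e fb 8a 50 82 51 d2 5d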